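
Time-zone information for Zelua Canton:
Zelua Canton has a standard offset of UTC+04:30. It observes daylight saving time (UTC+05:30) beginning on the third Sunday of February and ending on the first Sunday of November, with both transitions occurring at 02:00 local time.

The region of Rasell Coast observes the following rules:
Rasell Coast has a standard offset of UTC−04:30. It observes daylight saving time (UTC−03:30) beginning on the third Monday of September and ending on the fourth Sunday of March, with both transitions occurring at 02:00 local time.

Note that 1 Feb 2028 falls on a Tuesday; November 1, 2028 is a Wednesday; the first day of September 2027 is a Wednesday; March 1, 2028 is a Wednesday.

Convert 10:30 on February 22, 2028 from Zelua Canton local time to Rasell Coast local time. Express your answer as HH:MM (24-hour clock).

01:30

1 February 2028 is a Tuesday, so the first Sunday is February 6 and the third is February 20.
1 November 2028 is a Wednesday, so the first Sunday is November 5.
Daylight saving runs 20 February – 5 November; February 22, 2028 is inside that window, so Zelua Canton is at UTC+05:30.
10:30 Zelua Canton − 5h30m = 05:00 UTC.
1 September 2027 is a Wednesday, so the first Monday is September 6 and the third is September 20.
1 March 2028 is a Wednesday, so the first Sunday is March 5 and the fourth is March 26.
At the standard offset (UTC−04:30), 05:00 UTC − 4h30m = 00:30 Rasell Coast standard time.
The standard-time date in Rasell Coast, February 22, 2028, falls between 20 September 2027 and 26 March 2028, so daylight saving is in effect and Rasell Coast is at UTC−03:30.
05:00 UTC − 3h30m = 01:30 Rasell Coast.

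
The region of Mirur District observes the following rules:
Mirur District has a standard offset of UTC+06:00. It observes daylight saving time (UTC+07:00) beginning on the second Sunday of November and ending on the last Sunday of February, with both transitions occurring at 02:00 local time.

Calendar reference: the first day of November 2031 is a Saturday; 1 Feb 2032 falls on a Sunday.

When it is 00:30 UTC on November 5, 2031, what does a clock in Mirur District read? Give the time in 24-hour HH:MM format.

1 November 2031 is a Saturday, so the first Sunday is November 2 and the second is November 9.
1 February 2032 is a Sunday, so Sundays fall on 1, 8, 15, 22, 29; the last is February 29.
At the standard offset (UTC+06:00), 00:30 UTC + 6h = 06:30 Mirur District standard time.
The standard-time date in Mirur District, November 5, 2031, is outside the daylight-saving period (9 November 2031 – 29 February 2032), so Mirur District is on standard time, UTC+06:00.
00:30 UTC + 6h = 06:30 local.

06:30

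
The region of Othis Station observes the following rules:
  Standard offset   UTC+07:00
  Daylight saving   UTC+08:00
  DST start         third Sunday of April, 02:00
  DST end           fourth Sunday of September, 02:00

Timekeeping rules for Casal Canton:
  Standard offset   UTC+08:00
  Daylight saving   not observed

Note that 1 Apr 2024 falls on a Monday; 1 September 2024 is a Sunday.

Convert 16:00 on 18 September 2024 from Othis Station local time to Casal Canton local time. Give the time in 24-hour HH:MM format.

1 April 2024 is a Monday, so the first Sunday is April 7 and the third is April 21.
1 September 2024 is a Sunday, so the first Sunday is September 1 and the fourth is September 22.
Daylight saving runs 21 April – 22 September; 18 September 2024 is inside that window, so Othis Station is at UTC+08:00.
16:00 Othis Station − 8h = 08:00 UTC.
Casal Canton has no daylight saving, so its offset is UTC+08:00 year-round.
08:00 UTC + 8h = 16:00 Casal Canton.

16:00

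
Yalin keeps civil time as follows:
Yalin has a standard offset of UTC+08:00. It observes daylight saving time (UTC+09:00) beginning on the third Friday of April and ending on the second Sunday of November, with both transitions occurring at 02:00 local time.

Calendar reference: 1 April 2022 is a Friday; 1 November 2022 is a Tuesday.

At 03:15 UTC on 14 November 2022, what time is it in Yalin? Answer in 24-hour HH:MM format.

11:15

1 April 2022 is a Friday, so the first Friday is April 1 and the third is April 15.
1 November 2022 is a Tuesday, so the first Sunday is November 6 and the second is November 13.
At the standard offset (UTC+08:00), 03:15 UTC + 8h = 11:15 Yalin standard time.
The standard-time date in Yalin, 14 November 2022, does not fall between 15 April and 13 November, so daylight saving is not in effect and Yalin is at UTC+08:00.
03:15 UTC + 8h = 11:15 local.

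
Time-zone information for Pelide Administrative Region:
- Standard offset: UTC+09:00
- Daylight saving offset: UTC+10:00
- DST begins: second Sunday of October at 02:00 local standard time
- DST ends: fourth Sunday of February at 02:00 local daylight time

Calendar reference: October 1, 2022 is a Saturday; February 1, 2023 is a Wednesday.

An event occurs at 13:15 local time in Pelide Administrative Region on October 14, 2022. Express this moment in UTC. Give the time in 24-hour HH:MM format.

03:15

1 October 2022 is a Saturday, so the first Sunday is October 2 and the second is October 9.
1 February 2023 is a Wednesday, so the first Sunday is February 5 and the fourth is February 26.
Daylight saving runs 9 October 2022 – 26 February 2023; October 14, 2022 is inside that window, so Pelide Administrative Region is at UTC+10:00.
13:15 local − 10h = 03:15 UTC.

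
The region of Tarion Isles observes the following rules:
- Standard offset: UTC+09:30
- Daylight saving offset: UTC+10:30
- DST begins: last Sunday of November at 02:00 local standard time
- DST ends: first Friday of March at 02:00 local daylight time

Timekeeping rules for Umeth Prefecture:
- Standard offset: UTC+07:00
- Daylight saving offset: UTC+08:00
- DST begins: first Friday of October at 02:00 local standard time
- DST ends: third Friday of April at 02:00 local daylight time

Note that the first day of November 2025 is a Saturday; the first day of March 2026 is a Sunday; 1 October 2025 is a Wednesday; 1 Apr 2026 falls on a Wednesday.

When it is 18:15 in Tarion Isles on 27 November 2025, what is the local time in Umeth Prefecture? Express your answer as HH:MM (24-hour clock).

16:45

1 November 2025 is a Saturday, so Sundays fall on 2, 9, 16, 23, 30; the last is November 30.
1 March 2026 is a Sunday, so the first Friday is March 6.
27 November 2025 does not fall between 30 November 2025 and 6 March 2026, so daylight saving is not in effect and Tarion Isles is at UTC+09:30.
18:15 Tarion Isles − 9h30m = 08:45 UTC.
1 October 2025 is a Wednesday, so the first Friday is October 3.
1 April 2026 is a Wednesday, so the first Friday is April 3 and the third is April 17.
At the standard offset (UTC+07:00), 08:45 UTC + 7h = 15:45 Umeth Prefecture standard time.
The standard-time date in Umeth Prefecture, 27 November 2025, lies within the daylight-saving period (3 October 2025 – 17 April 2026), so Umeth Prefecture is on daylight time, UTC+08:00.
08:45 UTC + 8h = 16:45 Umeth Prefecture.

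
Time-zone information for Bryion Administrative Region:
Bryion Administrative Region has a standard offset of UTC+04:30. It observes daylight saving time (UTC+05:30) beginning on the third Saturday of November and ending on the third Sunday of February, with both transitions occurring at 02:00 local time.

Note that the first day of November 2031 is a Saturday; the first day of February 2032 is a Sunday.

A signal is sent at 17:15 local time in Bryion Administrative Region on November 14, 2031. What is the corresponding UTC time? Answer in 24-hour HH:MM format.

1 November 2031 is a Saturday, so the first Saturday is November 1 and the third is November 15.
1 February 2032 is a Sunday, so the first Sunday is February 1 and the third is February 15.
November 14, 2031 is outside the daylight-saving period (15 November 2031 – 15 February 2032), so Bryion Administrative Region is on standard time, UTC+04:30.
17:15 local − 4h30m = 12:45 UTC.

12:45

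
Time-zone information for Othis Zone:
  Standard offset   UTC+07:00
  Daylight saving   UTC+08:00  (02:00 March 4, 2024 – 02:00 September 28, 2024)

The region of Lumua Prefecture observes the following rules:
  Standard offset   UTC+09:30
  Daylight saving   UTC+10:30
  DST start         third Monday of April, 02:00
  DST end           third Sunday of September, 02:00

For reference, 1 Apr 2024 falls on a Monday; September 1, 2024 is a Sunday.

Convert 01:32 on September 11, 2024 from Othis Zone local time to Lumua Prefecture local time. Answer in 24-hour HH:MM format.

September 11, 2024 lies within the daylight-saving period (4 March – 28 September), so Othis Zone is on daylight time, UTC+08:00.
01:32 Othis Zone − 8h = 17:32 UTC (rolling into the previous day, 10 September 2024).
1 April 2024 is a Monday, so the first Monday is April 1 and the third is April 15.
1 September 2024 is a Sunday, so the first Sunday is September 1 and the third is September 15.
At the standard offset (UTC+09:30), 17:32 UTC + 9h30m = 03:02 Lumua Prefecture standard time (rolling into the next day, 11 September 2024).
The standard-time date in Lumua Prefecture, September 11, 2024, lies within the daylight-saving period (15 April – 15 September), so Lumua Prefecture is on daylight time, UTC+10:30.
17:32 UTC + 10h30m = 04:02 Lumua Prefecture (rolling into the next day, 11 September 2024).

04:02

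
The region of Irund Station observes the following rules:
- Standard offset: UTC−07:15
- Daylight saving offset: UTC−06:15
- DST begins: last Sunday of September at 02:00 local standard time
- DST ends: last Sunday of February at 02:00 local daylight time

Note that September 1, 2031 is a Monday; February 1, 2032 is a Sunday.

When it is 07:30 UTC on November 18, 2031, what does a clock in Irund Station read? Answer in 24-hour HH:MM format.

01:15

1 September 2031 is a Monday, so Sundays fall on 7, 14, 21, 28; the last is September 28.
1 February 2032 is a Sunday, so Sundays fall on 1, 8, 15, 22, 29; the last is February 29.
At the standard offset (UTC−07:15), 07:30 UTC − 7h15m = 00:15 Irund Station standard time.
The standard-time date in Irund Station, November 18, 2031, falls between 28 September 2031 and 29 February 2032, so daylight saving is in effect and Irund Station is at UTC−06:15.
07:30 UTC − 6h15m = 01:15 local.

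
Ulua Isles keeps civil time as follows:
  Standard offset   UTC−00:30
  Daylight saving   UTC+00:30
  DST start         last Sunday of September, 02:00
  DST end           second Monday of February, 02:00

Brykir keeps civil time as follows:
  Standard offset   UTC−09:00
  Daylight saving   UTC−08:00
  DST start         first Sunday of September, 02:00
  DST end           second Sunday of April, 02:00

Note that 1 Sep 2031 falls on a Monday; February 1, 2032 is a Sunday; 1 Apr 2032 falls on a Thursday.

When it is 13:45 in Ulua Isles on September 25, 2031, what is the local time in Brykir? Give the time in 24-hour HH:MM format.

1 September 2031 is a Monday, so Sundays fall on 7, 14, 21, 28; the last is September 28.
1 February 2032 is a Sunday, so the first Monday is February 2 and the second is February 9.
Daylight saving runs 28 September 2031 – 9 February 2032; September 25, 2031 is outside that window, so Ulua Isles is on standard time at UTC−00:30.
13:45 Ulua Isles + 0h30m = 14:15 UTC.
1 September 2031 is a Monday, so the first Sunday is September 7.
1 April 2032 is a Thursday, so the first Sunday is April 4 and the second is April 11.
At the standard offset (UTC−09:00), 14:15 UTC − 9h = 05:15 Brykir standard time.
The standard-time date in Brykir, September 25, 2031, falls between 7 September 2031 and 11 April 2032, so daylight saving is in effect and Brykir is at UTC−08:00.
14:15 UTC − 8h = 06:15 Brykir.

06:15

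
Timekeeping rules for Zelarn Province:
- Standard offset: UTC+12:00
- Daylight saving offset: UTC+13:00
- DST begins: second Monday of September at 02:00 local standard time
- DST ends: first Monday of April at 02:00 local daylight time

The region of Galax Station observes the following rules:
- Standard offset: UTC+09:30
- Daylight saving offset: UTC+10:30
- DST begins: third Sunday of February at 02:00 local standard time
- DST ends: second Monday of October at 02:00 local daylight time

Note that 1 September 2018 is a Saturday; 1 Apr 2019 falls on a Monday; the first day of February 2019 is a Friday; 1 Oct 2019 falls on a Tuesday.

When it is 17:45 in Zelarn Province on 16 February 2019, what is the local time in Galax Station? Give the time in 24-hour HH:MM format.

14:15

1 September 2018 is a Saturday, so the first Monday is September 3 and the second is September 10.
1 April 2019 is a Monday, so the first Monday is April 1.
16 February 2019 lies within the daylight-saving period (10 September 2018 – 1 April 2019), so Zelarn Province is on daylight time, UTC+13:00.
17:45 Zelarn Province − 13h = 04:45 UTC.
1 February 2019 is a Friday, so the first Sunday is February 3 and the third is February 17.
1 October 2019 is a Tuesday, so the first Monday is October 7 and the second is October 14.
At the standard offset (UTC+09:30), 04:45 UTC + 9h30m = 14:15 Galax Station standard time.
The standard-time date in Galax Station, 16 February 2019, is outside the daylight-saving period (17 February – 14 October), so Galax Station is on standard time, UTC+09:30.
04:45 UTC + 9h30m = 14:15 Galax Station.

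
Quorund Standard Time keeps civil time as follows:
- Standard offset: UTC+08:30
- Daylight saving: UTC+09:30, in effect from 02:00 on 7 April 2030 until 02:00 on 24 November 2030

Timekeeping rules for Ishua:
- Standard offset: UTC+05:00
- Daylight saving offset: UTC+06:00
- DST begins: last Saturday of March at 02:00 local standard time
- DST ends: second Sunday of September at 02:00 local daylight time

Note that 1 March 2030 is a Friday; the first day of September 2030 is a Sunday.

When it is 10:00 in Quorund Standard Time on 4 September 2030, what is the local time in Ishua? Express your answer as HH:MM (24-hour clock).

4 September 2030 lies within the daylight-saving period (7 April – 24 November), so Quorund Standard Time is on daylight time, UTC+09:30.
10:00 Quorund Standard Time − 9h30m = 00:30 UTC.
1 March 2030 is a Friday, so Saturdays fall on 2, 9, 16, 23, 30; the last is March 30.
1 September 2030 is a Sunday, so the first Sunday is September 1 and the second is September 8.
At the standard offset (UTC+05:00), 00:30 UTC + 5h = 05:30 Ishua standard time.
Daylight saving runs 30 March – 8 September; the standard-time date in Ishua, 4 September 2030, is inside that window, so Ishua is at UTC+06:00.
00:30 UTC + 6h = 06:30 Ishua.

06:30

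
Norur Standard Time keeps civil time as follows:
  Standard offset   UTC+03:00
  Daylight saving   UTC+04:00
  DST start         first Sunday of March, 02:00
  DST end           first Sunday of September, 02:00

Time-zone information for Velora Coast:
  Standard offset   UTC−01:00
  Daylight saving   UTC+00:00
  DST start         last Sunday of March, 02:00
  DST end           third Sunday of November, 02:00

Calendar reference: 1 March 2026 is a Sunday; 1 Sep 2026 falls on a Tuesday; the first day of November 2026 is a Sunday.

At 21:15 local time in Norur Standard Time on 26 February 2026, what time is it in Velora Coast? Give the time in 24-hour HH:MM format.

1 March 2026 is a Sunday, so the first Sunday is March 1.
1 September 2026 is a Tuesday, so the first Sunday is September 6.
26 February 2026 does not fall between 1 March and 6 September, so daylight saving is not in effect and Norur Standard Time is at UTC+03:00.
21:15 Norur Standard Time − 3h = 18:15 UTC.
1 March 2026 is a Sunday, so Sundays fall on 1, 8, 15, 22, 29; the last is March 29.
1 November 2026 is a Sunday, so the first Sunday is November 1 and the third is November 15.
At the standard offset (UTC−01:00), 18:15 UTC − 1h = 17:15 Velora Coast standard time.
Daylight saving runs 29 March – 15 November; the standard-time date in Velora Coast, 26 February 2026, is outside that window, so Velora Coast is on standard time at UTC−01:00.
18:15 UTC − 1h = 17:15 Velora Coast.

17:15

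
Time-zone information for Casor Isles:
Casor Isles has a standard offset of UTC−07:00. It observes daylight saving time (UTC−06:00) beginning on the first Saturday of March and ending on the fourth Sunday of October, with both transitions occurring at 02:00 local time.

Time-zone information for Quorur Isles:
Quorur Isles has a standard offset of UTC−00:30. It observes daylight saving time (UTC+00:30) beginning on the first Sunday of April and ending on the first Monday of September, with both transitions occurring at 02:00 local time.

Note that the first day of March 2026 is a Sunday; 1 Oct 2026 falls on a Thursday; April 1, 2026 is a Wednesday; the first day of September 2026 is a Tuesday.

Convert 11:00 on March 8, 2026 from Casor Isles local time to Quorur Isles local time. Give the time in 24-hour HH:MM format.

1 March 2026 is a Sunday, so the first Saturday is March 7.
1 October 2026 is a Thursday, so the first Sunday is October 4 and the fourth is October 25.
Daylight saving runs 7 March – 25 October; March 8, 2026 is inside that window, so Casor Isles is at UTC−06:00.
11:00 Casor Isles + 6h = 17:00 UTC.
1 April 2026 is a Wednesday, so the first Sunday is April 5.
1 September 2026 is a Tuesday, so the first Monday is September 7.
At the standard offset (UTC−00:30), 17:00 UTC − 0h30m = 16:30 Quorur Isles standard time.
The standard-time date in Quorur Isles, March 8, 2026, is outside the daylight-saving period (5 April – 7 September), so Quorur Isles is on standard time, UTC−00:30.
17:00 UTC − 0h30m = 16:30 Quorur Isles.

16:30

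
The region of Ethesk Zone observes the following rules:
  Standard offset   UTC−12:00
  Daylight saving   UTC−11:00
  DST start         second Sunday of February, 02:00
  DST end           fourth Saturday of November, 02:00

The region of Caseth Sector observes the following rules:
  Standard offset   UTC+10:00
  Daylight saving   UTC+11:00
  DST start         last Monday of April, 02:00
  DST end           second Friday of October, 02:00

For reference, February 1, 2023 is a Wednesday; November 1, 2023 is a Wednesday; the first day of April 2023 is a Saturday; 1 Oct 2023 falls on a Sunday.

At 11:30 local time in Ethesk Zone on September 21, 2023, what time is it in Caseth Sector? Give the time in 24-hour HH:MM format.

09:30

1 February 2023 is a Wednesday, so the first Sunday is February 5 and the second is February 12.
1 November 2023 is a Wednesday, so the first Saturday is November 4 and the fourth is November 25.
September 21, 2023 lies within the daylight-saving period (12 February – 25 November), so Ethesk Zone is on daylight time, UTC−11:00.
11:30 Ethesk Zone + 11h = 22:30 UTC.
1 April 2023 is a Saturday, so Mondays fall on 3, 10, 17, 24; the last is April 24.
1 October 2023 is a Sunday, so the first Friday is October 6 and the second is October 13.
At the standard offset (UTC+10:00), 22:30 UTC + 10h = 08:30 Caseth Sector standard time (rolling into the next day, 22 September 2023).
Daylight saving runs 24 April – 13 October; the standard-time date in Caseth Sector, September 22, 2023, is inside that window, so Caseth Sector is at UTC+11:00.
22:30 UTC + 11h = 09:30 Caseth Sector (rolling into the next day, 22 September 2023).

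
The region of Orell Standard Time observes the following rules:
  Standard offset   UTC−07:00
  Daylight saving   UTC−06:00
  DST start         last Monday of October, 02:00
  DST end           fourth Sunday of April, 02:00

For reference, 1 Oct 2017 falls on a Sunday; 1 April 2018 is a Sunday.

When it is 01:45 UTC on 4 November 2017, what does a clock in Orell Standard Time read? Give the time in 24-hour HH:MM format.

1 October 2017 is a Sunday, so Mondays fall on 2, 9, 16, 23, 30; the last is October 30.
1 April 2018 is a Sunday, so the first Sunday is April 1 and the fourth is April 22.
At the standard offset (UTC−07:00), 01:45 UTC − 7h = 18:45 Orell Standard Time standard time (rolling into the previous day, 3 November 2017).
The standard-time date in Orell Standard Time, 3 November 2017, falls between 30 October 2017 and 22 April 2018, so daylight saving is in effect and Orell Standard Time is at UTC−06:00.
01:45 UTC − 6h = 19:45 local (rolling into the previous day, 3 November 2017).

19:45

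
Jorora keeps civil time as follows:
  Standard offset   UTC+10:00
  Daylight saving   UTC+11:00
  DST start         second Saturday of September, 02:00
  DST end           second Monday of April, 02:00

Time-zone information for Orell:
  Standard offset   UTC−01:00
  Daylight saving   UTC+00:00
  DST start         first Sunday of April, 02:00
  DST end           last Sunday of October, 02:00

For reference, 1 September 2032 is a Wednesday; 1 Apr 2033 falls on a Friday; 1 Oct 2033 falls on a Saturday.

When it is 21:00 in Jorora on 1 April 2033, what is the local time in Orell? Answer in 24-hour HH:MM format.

1 September 2032 is a Wednesday, so the first Saturday is September 4 and the second is September 11.
1 April 2033 is a Friday, so the first Monday is April 4 and the second is April 11.
1 April 2033 falls between 11 September 2032 and 11 April 2033, so daylight saving is in effect and Jorora is at UTC+11:00.
21:00 Jorora − 11h = 10:00 UTC.
1 April 2033 is a Friday, so the first Sunday is April 3.
1 October 2033 is a Saturday, so Sundays fall on 2, 9, 16, 23, 30; the last is October 30.
At the standard offset (UTC−01:00), 10:00 UTC − 1h = 09:00 Orell standard time.
The standard-time date in Orell, 1 April 2033, does not fall between 3 April and 30 October, so daylight saving is not in effect and Orell is at UTC−01:00.
10:00 UTC − 1h = 09:00 Orell.

09:00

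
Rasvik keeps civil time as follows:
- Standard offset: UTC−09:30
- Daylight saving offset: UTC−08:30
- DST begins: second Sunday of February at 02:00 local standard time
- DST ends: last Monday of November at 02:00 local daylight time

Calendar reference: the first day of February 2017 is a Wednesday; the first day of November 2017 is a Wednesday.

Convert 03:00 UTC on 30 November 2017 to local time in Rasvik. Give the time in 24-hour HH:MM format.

1 February 2017 is a Wednesday, so the first Sunday is February 5 and the second is February 12.
1 November 2017 is a Wednesday, so Mondays fall on 6, 13, 20, 27; the last is November 27.
At the standard offset (UTC−09:30), 03:00 UTC − 9h30m = 17:30 Rasvik standard time (rolling into the previous day, 29 November 2017).
The standard-time date in Rasvik, 29 November 2017, does not fall between 12 February and 27 November, so daylight saving is not in effect and Rasvik is at UTC−09:30.
03:00 UTC − 9h30m = 17:30 local (rolling into the previous day, 29 November 2017).

17:30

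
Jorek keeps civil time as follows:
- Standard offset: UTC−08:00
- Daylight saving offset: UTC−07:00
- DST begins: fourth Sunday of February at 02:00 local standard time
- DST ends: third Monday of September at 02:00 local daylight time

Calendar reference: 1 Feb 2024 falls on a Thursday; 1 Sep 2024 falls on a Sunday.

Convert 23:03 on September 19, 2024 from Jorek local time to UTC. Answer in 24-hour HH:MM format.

1 February 2024 is a Thursday, so the first Sunday is February 4 and the fourth is February 25.
1 September 2024 is a Sunday, so the first Monday is September 2 and the third is September 16.
September 19, 2024 is outside the daylight-saving period (25 February – 16 September), so Jorek is on standard time, UTC−08:00.
23:03 local + 8h = 07:03 UTC (rolling into the next day, 20 September 2024).

07:03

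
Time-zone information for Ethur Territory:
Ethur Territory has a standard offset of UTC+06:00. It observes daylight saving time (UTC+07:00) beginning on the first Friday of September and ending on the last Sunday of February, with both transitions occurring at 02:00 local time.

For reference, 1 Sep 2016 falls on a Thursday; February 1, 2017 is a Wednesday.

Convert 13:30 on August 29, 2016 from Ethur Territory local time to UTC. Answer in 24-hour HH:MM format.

07:30

1 September 2016 is a Thursday, so the first Friday is September 2.
1 February 2017 is a Wednesday, so Sundays fall on 5, 12, 19, 26; the last is February 26.
August 29, 2016 is outside the daylight-saving period (2 September 2016 – 26 February 2017), so Ethur Territory is on standard time, UTC+06:00.
13:30 local − 6h = 07:30 UTC.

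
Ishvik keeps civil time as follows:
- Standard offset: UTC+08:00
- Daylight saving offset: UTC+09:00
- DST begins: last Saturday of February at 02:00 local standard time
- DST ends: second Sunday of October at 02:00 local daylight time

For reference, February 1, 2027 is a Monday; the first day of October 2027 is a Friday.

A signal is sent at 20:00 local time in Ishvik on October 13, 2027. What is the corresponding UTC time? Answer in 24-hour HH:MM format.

12:00

1 February 2027 is a Monday, so Saturdays fall on 6, 13, 20, 27; the last is February 27.
1 October 2027 is a Friday, so the first Sunday is October 3 and the second is October 10.
Daylight saving runs 27 February – 10 October; October 13, 2027 is outside that window, so Ishvik is on standard time at UTC+08:00.
20:00 local − 8h = 12:00 UTC.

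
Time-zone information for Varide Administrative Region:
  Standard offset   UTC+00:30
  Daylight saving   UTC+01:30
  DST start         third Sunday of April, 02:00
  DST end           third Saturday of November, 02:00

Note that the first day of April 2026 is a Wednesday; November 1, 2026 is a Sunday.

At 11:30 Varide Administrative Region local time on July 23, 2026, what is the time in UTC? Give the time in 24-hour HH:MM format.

1 April 2026 is a Wednesday, so the first Sunday is April 5 and the third is April 19.
1 November 2026 is a Sunday, so the first Saturday is November 7 and the third is November 21.
July 23, 2026 falls between 19 April and 21 November, so daylight saving is in effect and Varide Administrative Region is at UTC+01:30.
11:30 local − 1h30m = 10:00 UTC.

10:00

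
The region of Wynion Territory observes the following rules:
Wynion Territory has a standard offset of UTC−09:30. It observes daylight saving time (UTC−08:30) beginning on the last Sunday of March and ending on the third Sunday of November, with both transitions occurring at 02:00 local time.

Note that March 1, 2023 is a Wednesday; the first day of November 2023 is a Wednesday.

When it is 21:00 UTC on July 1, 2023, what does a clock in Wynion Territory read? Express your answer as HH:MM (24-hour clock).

1 March 2023 is a Wednesday, so Sundays fall on 5, 12, 19, 26; the last is March 26.
1 November 2023 is a Wednesday, so the first Sunday is November 5 and the third is November 19.
At the standard offset (UTC−09:30), 21:00 UTC − 9h30m = 11:30 Wynion Territory standard time.
The standard-time date in Wynion Territory, July 1, 2023, lies within the daylight-saving period (26 March – 19 November), so Wynion Territory is on daylight time, UTC−08:30.
21:00 UTC − 8h30m = 12:30 local.

12:30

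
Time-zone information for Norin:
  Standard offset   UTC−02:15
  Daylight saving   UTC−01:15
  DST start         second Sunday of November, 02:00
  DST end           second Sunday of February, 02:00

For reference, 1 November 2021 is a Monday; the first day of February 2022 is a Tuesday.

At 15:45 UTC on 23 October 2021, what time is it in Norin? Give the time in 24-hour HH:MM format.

13:30

1 November 2021 is a Monday, so the first Sunday is November 7 and the second is November 14.
1 February 2022 is a Tuesday, so the first Sunday is February 6 and the second is February 13.
At the standard offset (UTC−02:15), 15:45 UTC − 2h15m = 13:30 Norin standard time.
The standard-time date in Norin, 23 October 2021, is outside the daylight-saving period (14 November 2021 – 13 February 2022), so Norin is on standard time, UTC−02:15.
15:45 UTC − 2h15m = 13:30 local.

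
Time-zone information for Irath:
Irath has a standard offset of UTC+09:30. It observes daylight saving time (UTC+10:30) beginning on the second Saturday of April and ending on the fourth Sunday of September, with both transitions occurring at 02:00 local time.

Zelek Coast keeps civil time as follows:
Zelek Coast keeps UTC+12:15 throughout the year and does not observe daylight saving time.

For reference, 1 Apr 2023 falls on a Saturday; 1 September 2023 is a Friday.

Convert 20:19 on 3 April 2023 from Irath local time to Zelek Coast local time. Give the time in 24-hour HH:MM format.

1 April 2023 is a Saturday, so the first Saturday is April 1 and the second is April 8.
1 September 2023 is a Friday, so the first Sunday is September 3 and the fourth is September 24.
3 April 2023 is outside the daylight-saving period (8 April – 24 September), so Irath is on standard time, UTC+09:30.
20:19 Irath − 9h30m = 10:49 UTC.
Zelek Coast stays on UTC+12:15 all year.
10:49 UTC + 12h15m = 23:04 Zelek Coast.

23:04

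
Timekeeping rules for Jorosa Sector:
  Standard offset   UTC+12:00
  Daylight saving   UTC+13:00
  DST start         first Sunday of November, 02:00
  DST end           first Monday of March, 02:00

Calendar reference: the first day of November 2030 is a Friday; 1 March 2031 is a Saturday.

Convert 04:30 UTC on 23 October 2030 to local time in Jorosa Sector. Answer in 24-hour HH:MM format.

1 November 2030 is a Friday, so the first Sunday is November 3.
1 March 2031 is a Saturday, so the first Monday is March 3.
At the standard offset (UTC+12:00), 04:30 UTC + 12h = 16:30 Jorosa Sector standard time.
The standard-time date in Jorosa Sector, 23 October 2030, is outside the daylight-saving period (3 November 2030 – 3 March 2031), so Jorosa Sector is on standard time, UTC+12:00.
04:30 UTC + 12h = 16:30 local.

16:30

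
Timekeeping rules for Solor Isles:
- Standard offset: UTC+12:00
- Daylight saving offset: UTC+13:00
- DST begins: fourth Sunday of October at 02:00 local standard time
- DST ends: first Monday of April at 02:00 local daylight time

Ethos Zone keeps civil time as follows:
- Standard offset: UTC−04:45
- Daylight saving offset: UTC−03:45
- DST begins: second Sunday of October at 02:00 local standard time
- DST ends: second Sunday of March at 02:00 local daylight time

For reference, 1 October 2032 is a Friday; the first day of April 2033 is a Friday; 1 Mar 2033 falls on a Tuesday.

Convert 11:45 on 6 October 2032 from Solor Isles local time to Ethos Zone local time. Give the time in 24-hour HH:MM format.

1 October 2032 is a Friday, so the first Sunday is October 3 and the fourth is October 24.
1 April 2033 is a Friday, so the first Monday is April 4.
Daylight saving runs 24 October 2032 – 4 April 2033; 6 October 2032 is outside that window, so Solor Isles is on standard time at UTC+12:00.
11:45 Solor Isles − 12h = 23:45 UTC (rolling into the previous day, 5 October 2032).
1 October 2032 is a Friday, so the first Sunday is October 3 and the second is October 10.
1 March 2033 is a Tuesday, so the first Sunday is March 6 and the second is March 13.
At the standard offset (UTC−04:45), 23:45 UTC − 4h45m = 19:00 Ethos Zone standard time.
The standard-time date in Ethos Zone, 5 October 2032, is outside the daylight-saving period (10 October 2032 – 13 March 2033), so Ethos Zone is on standard time, UTC−04:45.
23:45 UTC − 4h45m = 19:00 Ethos Zone.

19:00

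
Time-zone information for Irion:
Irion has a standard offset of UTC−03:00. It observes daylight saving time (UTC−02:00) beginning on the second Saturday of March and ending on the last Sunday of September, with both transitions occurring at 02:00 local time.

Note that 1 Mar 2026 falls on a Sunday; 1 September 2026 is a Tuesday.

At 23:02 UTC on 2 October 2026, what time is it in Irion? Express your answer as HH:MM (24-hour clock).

1 March 2026 is a Sunday, so the first Saturday is March 7 and the second is March 14.
1 September 2026 is a Tuesday, so Sundays fall on 6, 13, 20, 27; the last is September 27.
At the standard offset (UTC−03:00), 23:02 UTC − 3h = 20:02 Irion standard time.
Daylight saving runs 14 March – 27 September; the standard-time date in Irion, 2 October 2026, is outside that window, so Irion is on standard time at UTC−03:00.
23:02 UTC − 3h = 20:02 local.

20:02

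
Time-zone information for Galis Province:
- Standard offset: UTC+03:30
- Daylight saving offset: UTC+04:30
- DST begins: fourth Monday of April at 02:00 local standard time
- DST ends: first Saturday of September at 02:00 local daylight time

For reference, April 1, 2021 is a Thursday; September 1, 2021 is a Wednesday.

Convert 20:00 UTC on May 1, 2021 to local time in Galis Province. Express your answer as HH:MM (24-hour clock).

00:30

1 April 2021 is a Thursday, so the first Monday is April 5 and the fourth is April 26.
1 September 2021 is a Wednesday, so the first Saturday is September 4.
At the standard offset (UTC+03:30), 20:00 UTC + 3h30m = 23:30 Galis Province standard time.
The standard-time date in Galis Province, May 1, 2021, lies within the daylight-saving period (26 April – 4 September), so Galis Province is on daylight time, UTC+04:30.
20:00 UTC + 4h30m = 00:30 local (rolling into the next day, 2 May 2021).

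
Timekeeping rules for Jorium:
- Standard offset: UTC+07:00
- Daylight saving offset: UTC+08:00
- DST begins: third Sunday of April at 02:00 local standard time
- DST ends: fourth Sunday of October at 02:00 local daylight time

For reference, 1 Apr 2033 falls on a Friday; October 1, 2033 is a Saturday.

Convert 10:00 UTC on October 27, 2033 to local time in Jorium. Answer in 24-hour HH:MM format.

17:00

1 April 2033 is a Friday, so the first Sunday is April 3 and the third is April 17.
1 October 2033 is a Saturday, so the first Sunday is October 2 and the fourth is October 23.
At the standard offset (UTC+07:00), 10:00 UTC + 7h = 17:00 Jorium standard time.
Daylight saving runs 17 April – 23 October; the standard-time date in Jorium, October 27, 2033, is outside that window, so Jorium is on standard time at UTC+07:00.
10:00 UTC + 7h = 17:00 local.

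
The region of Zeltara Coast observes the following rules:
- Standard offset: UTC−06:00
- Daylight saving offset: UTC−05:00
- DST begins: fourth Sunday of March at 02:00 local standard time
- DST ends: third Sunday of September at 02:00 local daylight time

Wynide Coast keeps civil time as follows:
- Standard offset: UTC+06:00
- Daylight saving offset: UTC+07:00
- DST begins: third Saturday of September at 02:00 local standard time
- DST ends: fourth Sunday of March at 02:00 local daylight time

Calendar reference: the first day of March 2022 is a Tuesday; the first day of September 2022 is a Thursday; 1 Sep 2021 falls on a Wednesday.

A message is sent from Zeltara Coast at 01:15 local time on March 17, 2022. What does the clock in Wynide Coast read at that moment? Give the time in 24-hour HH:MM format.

14:15

1 March 2022 is a Tuesday, so the first Sunday is March 6 and the fourth is March 27.
1 September 2022 is a Thursday, so the first Sunday is September 4 and the third is September 18.
March 17, 2022 is outside the daylight-saving period (27 March – 18 September), so Zeltara Coast is on standard time, UTC−06:00.
01:15 Zeltara Coast + 6h = 07:15 UTC.
1 September 2021 is a Wednesday, so the first Saturday is September 4 and the third is September 18.
1 March 2022 is a Tuesday, so the first Sunday is March 6 and the fourth is March 27.
At the standard offset (UTC+06:00), 07:15 UTC + 6h = 13:15 Wynide Coast standard time.
The standard-time date in Wynide Coast, March 17, 2022, falls between 18 September 2021 and 27 March 2022, so daylight saving is in effect and Wynide Coast is at UTC+07:00.
07:15 UTC + 7h = 14:15 Wynide Coast.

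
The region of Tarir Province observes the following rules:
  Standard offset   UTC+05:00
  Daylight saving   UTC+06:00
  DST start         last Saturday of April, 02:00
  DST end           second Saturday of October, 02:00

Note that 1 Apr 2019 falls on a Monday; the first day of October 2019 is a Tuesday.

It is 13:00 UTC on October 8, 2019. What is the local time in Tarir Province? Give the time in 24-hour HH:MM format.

19:00

1 April 2019 is a Monday, so Saturdays fall on 6, 13, 20, 27; the last is April 27.
1 October 2019 is a Tuesday, so the first Saturday is October 5 and the second is October 12.
At the standard offset (UTC+05:00), 13:00 UTC + 5h = 18:00 Tarir Province standard time.
The standard-time date in Tarir Province, October 8, 2019, falls between 27 April and 12 October, so daylight saving is in effect and Tarir Province is at UTC+06:00.
13:00 UTC + 6h = 19:00 local.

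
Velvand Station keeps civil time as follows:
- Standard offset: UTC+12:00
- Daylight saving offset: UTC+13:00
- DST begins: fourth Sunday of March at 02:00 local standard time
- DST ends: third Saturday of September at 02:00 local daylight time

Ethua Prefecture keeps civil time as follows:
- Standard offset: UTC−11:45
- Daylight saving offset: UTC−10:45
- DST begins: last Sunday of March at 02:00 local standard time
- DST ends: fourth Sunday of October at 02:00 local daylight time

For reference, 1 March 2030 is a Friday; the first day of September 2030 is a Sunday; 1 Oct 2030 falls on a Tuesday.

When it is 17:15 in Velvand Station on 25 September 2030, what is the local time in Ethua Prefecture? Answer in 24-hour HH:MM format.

18:30

1 March 2030 is a Friday, so the first Sunday is March 3 and the fourth is March 24.
1 September 2030 is a Sunday, so the first Saturday is September 7 and the third is September 21.
Daylight saving runs 24 March – 21 September; 25 September 2030 is outside that window, so Velvand Station is on standard time at UTC+12:00.
17:15 Velvand Station − 12h = 05:15 UTC.
1 March 2030 is a Friday, so Sundays fall on 3, 10, 17, 24, 31; the last is March 31.
1 October 2030 is a Tuesday, so the first Sunday is October 6 and the fourth is October 27.
At the standard offset (UTC−11:45), 05:15 UTC − 11h45m = 17:30 Ethua Prefecture standard time (rolling into the previous day, 24 September 2030).
The standard-time date in Ethua Prefecture, 24 September 2030, lies within the daylight-saving period (31 March – 27 October), so Ethua Prefecture is on daylight time, UTC−10:45.
05:15 UTC − 10h45m = 18:30 Ethua Prefecture (rolling into the previous day, 24 September 2030).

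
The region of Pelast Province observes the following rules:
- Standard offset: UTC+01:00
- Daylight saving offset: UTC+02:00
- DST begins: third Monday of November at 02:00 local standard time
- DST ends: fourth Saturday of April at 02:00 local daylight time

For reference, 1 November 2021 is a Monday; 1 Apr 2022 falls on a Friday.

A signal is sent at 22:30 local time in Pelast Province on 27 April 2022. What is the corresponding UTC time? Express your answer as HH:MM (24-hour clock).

1 November 2021 is a Monday, so the first Monday is November 1 and the third is November 15.
1 April 2022 is a Friday, so the first Saturday is April 2 and the fourth is April 23.
Daylight saving runs 15 November 2021 – 23 April 2022; 27 April 2022 is outside that window, so Pelast Province is on standard time at UTC+01:00.
22:30 local − 1h = 21:30 UTC.

21:30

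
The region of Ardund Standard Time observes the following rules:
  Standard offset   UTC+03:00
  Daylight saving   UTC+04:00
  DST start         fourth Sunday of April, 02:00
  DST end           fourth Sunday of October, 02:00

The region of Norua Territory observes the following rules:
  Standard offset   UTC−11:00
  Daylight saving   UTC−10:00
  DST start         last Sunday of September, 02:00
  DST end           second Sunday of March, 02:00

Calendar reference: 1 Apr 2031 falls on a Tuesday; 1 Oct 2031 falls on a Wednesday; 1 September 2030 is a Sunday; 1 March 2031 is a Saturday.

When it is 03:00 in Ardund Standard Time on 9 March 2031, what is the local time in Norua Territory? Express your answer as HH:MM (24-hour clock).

14:00

1 April 2031 is a Tuesday, so the first Sunday is April 6 and the fourth is April 27.
1 October 2031 is a Wednesday, so the first Sunday is October 5 and the fourth is October 26.
9 March 2031 does not fall between 27 April and 26 October, so daylight saving is not in effect and Ardund Standard Time is at UTC+03:00.
03:00 Ardund Standard Time − 3h = 00:00 UTC.
1 September 2030 is a Sunday, so Sundays fall on 1, 8, 15, 22, 29; the last is September 29.
1 March 2031 is a Saturday, so the first Sunday is March 2 and the second is March 9.
At the standard offset (UTC−11:00), 00:00 UTC − 11h = 13:00 Norua Territory standard time (rolling into the previous day, 8 March 2031).
The standard-time date in Norua Territory, 8 March 2031, falls between 29 September 2030 and 9 March 2031, so daylight saving is in effect and Norua Territory is at UTC−10:00.
00:00 UTC − 10h = 14:00 Norua Territory (rolling into the previous day, 8 March 2031).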